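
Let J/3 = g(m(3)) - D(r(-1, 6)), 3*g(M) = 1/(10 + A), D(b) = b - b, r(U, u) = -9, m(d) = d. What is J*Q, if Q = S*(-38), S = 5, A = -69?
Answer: 190/59 ≈ 3.2203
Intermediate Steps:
D(b) = 0
Q = -190 (Q = 5*(-38) = -190)
g(M) = -1/177 (g(M) = 1/(3*(10 - 69)) = (⅓)/(-59) = (⅓)*(-1/59) = -1/177)
J = -1/59 (J = 3*(-1/177 - 1*0) = 3*(-1/177 + 0) = 3*(-1/177) = -1/59 ≈ -0.016949)
J*Q = -1/59*(-190) = 190/59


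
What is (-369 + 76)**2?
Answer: 85849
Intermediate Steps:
(-369 + 76)**2 = (-293)**2 = 85849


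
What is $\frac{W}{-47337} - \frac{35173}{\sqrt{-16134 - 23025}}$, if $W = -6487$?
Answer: $\frac{6487}{47337} + \frac{35173 i \sqrt{4351}}{13053} \approx 0.13704 + 177.74 i$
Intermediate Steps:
$\frac{W}{-47337} - \frac{35173}{\sqrt{-16134 - 23025}} = - \frac{6487}{-47337} - \frac{35173}{\sqrt{-16134 - 23025}} = \left(-6487\right) \left(- \frac{1}{47337}\right) - \frac{35173}{\sqrt{-39159}} = \frac{6487}{47337} - \frac{35173}{3 i \sqrt{4351}} = \frac{6487}{47337} - 35173 \left(- \frac{i \sqrt{4351}}{13053}\right) = \frac{6487}{47337} + \frac{35173 i \sqrt{4351}}{13053}$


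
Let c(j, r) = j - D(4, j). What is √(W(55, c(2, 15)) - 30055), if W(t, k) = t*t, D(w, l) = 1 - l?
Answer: I*√27030 ≈ 164.41*I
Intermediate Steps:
c(j, r) = -1 + 2*j (c(j, r) = j - (1 - j) = j + (-1 + j) = -1 + 2*j)
W(t, k) = t²
√(W(55, c(2, 15)) - 30055) = √(55² - 30055) = √(3025 - 30055) = √(-27030) = I*√27030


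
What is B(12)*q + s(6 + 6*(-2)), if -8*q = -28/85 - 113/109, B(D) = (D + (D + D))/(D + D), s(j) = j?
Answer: -851469/148240 ≈ -5.7439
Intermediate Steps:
B(D) = 3/2 (B(D) = (D + 2*D)/((2*D)) = (3*D)*(1/(2*D)) = 3/2)
q = 12657/74120 (q = -(-28/85 - 113/109)/8 = -⅛*(-12657/9265) = 12657/74120 ≈ 0.17076)
B(12)*q + s(6 + 6*(-2)) = (3/2)*(12657/74120) + (6 + 6*(-2)) = 37971/148240 + (6 - 12) = 37971/148240 - 6 = -851469/148240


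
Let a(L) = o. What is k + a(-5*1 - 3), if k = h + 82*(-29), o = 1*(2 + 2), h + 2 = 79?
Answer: -2297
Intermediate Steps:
h = 77 (h = -2 + 79 = 77)
o = 4 (o = 1*4 = 4)
a(L) = 4
k = -2301 (k = 77 + 82*(-29) = 77 - 2378 = -2301)
k + a(-5*1 - 3) = -2301 + 4 = -2297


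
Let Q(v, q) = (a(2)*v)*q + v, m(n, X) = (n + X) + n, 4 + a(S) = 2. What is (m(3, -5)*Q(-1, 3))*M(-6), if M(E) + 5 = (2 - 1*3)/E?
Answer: -145/6 ≈ -24.167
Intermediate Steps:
a(S) = -2 (a(S) = -4 + 2 = -2)
m(n, X) = X + 2*n (m(n, X) = (X + n) + n = X + 2*n)
M(E) = -5 - 1/E (M(E) = -5 + (2 - 1*3)/E = -5 + (2 - 3)/E = -5 - 1/E)
Q(v, q) = v - 2*q*v (Q(v, q) = (-2*v)*q + v = -2*q*v + v = v - 2*q*v)
(m(3, -5)*Q(-1, 3))*M(-6) = ((-5 + 2*3)*(-(1 - 2*3)))*(-5 - 1/(-6)) = ((-5 + 6)*(-(1 - 6)))*(-5 - 1*(-⅙)) = (1*(-1*(-5)))*(-5 + ⅙) = (1*5)*(-29/6) = 5*(-29/6) = -145/6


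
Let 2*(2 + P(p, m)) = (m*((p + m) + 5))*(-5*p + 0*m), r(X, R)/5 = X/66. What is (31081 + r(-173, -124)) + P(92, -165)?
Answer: -168269251/66 ≈ -2.5495e+6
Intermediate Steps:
r(X, R) = 5*X/66 (r(X, R) = 5*(X/66) = 5*X/66)
P(p, m) = -2 - 5*m*p*(5 + m + p)/2 (P(p, m) = -2 + ((m*((p + m) + 5))*(-5*p + 0*m))/2 = -2 + ((m*((m + p) + 5))*(-5*p + 0))/2 = -2 + ((m*(5 + m + p))*(-5*p))/2 = -2 + (-5*m*p*(5 + m + p))/2 = -2 - 5*m*p*(5 + m + p)/2)
(31081 + r(-173, -124)) + P(92, -165) = (31081 + (5/66)*(-173)) + (-2 - 25/2*(-165)*92 - 5/2*(-165)*92² - 5/2*92*(-165)²) = (31081 - 865/66) + (-2 + 189750 - 5/2*(-165)*8464 - 5/2*92*27225) = 2050481/66 + (-2 + 189750 + 3491400 - 6261750) = 2050481/66 - 2580602 = -168269251/66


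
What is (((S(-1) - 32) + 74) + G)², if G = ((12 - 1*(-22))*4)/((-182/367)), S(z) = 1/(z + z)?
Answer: 1794284881/33124 ≈ 54169.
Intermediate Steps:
S(z) = 1/(2*z)
G = -24956/91 (G = ((12 + 22)*4)/((-182*1/367)) = (34*4)/(-182/367) = 136*(-367/182) = -24956/91 ≈ -274.24)
(((S(-1) - 32) + 74) + G)² = ((((½)/(-1) - 32) + 74) - 24956/91)² = ((((½)*(-1) - 32) + 74) - 24956/91)² = (((-½ - 32) + 74) - 24956/91)² = ((-65/2 + 74) - 24956/91)² = (83/2 - 24956/91)² = (-42359/182)² = 1794284881/33124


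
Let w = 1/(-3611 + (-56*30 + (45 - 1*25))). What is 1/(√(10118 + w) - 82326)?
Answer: -433940346/35724519592819 - √281112850767/35724519592819 ≈ -1.2162e-5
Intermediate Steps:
w = -1/5271 (w = 1/(-3611 + (-1680 + (45 - 25))) = 1/(-3611 + (-1680 + 20)) = 1/(-3611 - 1660) = 1/(-5271) = -1/5271 ≈ -0.00018972)
1/(√(10118 + w) - 82326) = 1/(√(10118 - 1/5271) - 82326) = 1/(√(53331977/5271) - 82326) = 1/(√281112850767/5271 - 82326) = 1/(-82326 + √281112850767/5271)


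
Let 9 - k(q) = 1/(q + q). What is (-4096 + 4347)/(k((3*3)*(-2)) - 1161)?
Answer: -9036/41471 ≈ -0.21789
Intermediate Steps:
k(q) = 9 - 1/(2*q) (k(q) = 9 - 1/(q + q) = 9 - 1/(2*q))
(-4096 + 4347)/(k((3*3)*(-2)) - 1161) = (-4096 + 4347)/((9 - 1/(2*((3*3)*(-2)))) - 1161) = 251/((9 - 1/(2*(9*(-2)))) - 1161) = 251/((9 - 1/2/(-18)) - 1161) = 251/((9 - 1/2*(-1/18)) - 1161) = 251/((9 + 1/36) - 1161) = 251/(325/36 - 1161) = 251/(-41471/36) = 251*(-36/41471) = -9036/41471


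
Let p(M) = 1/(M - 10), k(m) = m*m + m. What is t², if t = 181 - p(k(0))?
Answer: 3279721/100 ≈ 32797.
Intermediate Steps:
k(m) = m + m² (k(m) = m² + m = m + m²)
p(M) = 1/(-10 + M)
t = 1811/10 (t = 181 - 1/(-10 + 0*(1 + 0)) = 181 - 1/(-10 + 0*1) = 181 - 1/(-10 + 0) = 181 - 1/(-10) = 181 - 1*(-⅒) = 181 + ⅒ = 1811/10 ≈ 181.10)
t² = (1811/10)² = 3279721/100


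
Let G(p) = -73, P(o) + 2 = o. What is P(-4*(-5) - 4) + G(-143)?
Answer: -59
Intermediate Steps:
P(o) = -2 + o
P(-4*(-5) - 4) + G(-143) = (-2 + (-4*(-5) - 4)) - 73 = (-2 + (20 - 4)) - 73 = (-2 + 16) - 73 = 14 - 73 = -59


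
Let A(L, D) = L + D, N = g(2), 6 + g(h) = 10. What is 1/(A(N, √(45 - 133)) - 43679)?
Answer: -43675/1907505713 - 2*I*√22/1907505713 ≈ -2.2896e-5 - 4.9179e-9*I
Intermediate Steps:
g(h) = 4 (g(h) = -6 + 10 = 4)
N = 4
A(L, D) = D + L
1/(A(N, √(45 - 133)) - 43679) = 1/((√(45 - 133) + 4) - 43679) = 1/((√(-88) + 4) - 43679) = 1/((2*I*√22 + 4) - 43679) = 1/((4 + 2*I*√22) - 43679) = 1/(-43675 + 2*I*√22)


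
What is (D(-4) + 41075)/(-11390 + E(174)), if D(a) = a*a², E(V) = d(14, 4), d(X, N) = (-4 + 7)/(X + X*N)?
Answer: -2870770/797297 ≈ -3.6006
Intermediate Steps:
d(X, N) = 3/(X + N*X)
E(V) = 3/70 (E(V) = 3/(14*(1 + 4)) = 3*(1/14)/5 = 3*(1/14)*(⅕) = 3/70)
D(a) = a³
(D(-4) + 41075)/(-11390 + E(174)) = ((-4)³ + 41075)/(-11390 + 3/70) = (-64 + 41075)/(-797297/70) = 41011*(-70/797297) = -2870770/797297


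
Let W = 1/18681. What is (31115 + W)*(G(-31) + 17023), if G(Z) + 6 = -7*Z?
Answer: 10017423051944/18681 ≈ 5.3624e+8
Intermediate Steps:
G(Z) = -6 - 7*Z
W = 1/18681 ≈ 5.3530e-5
(31115 + W)*(G(-31) + 17023) = (31115 + 1/18681)*((-6 - 7*(-31)) + 17023) = 581259316*((-6 + 217) + 17023)/18681 = 581259316*(211 + 17023)/18681 = (581259316/18681)*17234 = 10017423051944/18681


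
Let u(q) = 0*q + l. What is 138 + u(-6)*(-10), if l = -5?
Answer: 188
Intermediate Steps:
u(q) = -5 (u(q) = 0*q - 5 = 0 - 5 = -5)
138 + u(-6)*(-10) = 138 - 5*(-10) = 138 + 50 = 188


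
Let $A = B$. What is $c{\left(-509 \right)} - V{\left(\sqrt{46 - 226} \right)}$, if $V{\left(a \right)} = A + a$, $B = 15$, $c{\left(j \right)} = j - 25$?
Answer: $-549 - 6 i \sqrt{5} \approx -549.0 - 13.416 i$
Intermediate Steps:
$c{\left(j \right)} = -25 + j$ ($c{\left(j \right)} = j - 25 = -25 + j$)
$A = 15$
$V{\left(a \right)} = 15 + a$
$c{\left(-509 \right)} - V{\left(\sqrt{46 - 226} \right)} = \left(-25 - 509\right) - \left(15 + \sqrt{46 - 226}\right) = -534 - \left(15 + \sqrt{-180}\right) = -534 - \left(15 + 6 i \sqrt{5}\right) = -549 - 6 i \sqrt{5}$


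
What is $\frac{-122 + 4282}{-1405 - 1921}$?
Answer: $- \frac{2080}{1663} \approx -1.2508$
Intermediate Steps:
$\frac{-122 + 4282}{-1405 - 1921} = \frac{4160}{-3326} = 4160 \left(- \frac{1}{3326}\right) = - \frac{2080}{1663}$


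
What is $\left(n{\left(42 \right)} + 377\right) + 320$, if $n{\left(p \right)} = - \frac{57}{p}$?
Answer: $\frac{9739}{14} \approx 695.64$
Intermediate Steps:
$\left(n{\left(42 \right)} + 377\right) + 320 = \left(- \frac{57}{42} + 377\right) + 320 = \left(\left(-57\right) \frac{1}{42} + 377\right) + 320 = \left(- \frac{19}{14} + 377\right) + 320 = \frac{5259}{14} + 320 = \frac{9739}{14}$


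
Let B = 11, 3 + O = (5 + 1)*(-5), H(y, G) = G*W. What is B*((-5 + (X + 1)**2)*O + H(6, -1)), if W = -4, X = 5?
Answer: -11209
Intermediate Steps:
H(y, G) = -4*G (H(y, G) = G*(-4) = -4*G)
O = -33 (O = -3 + (5 + 1)*(-5) = -3 + 6*(-5) = -3 - 30 = -33)
B*((-5 + (X + 1)**2)*O + H(6, -1)) = 11*((-5 + (5 + 1)**2)*(-33) - 4*(-1)) = 11*((-5 + 6**2)*(-33) + 4) = 11*((-5 + 36)*(-33) + 4) = 11*(31*(-33) + 4) = 11*(-1023 + 4) = 11*(-1019) = -11209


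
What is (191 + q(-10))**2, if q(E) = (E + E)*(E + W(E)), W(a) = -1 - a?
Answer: 44521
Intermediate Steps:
q(E) = -2*E (q(E) = (E + E)*(E + (-1 - E)) = (2*E)*(-1) = -2*E)
(191 + q(-10))**2 = (191 - 2*(-10))**2 = (191 + 20)**2 = 211**2 = 44521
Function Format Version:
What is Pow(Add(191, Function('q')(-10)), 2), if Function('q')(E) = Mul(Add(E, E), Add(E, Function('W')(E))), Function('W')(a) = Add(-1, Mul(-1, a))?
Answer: 44521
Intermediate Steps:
Function('q')(E) = Mul(-2, E) (Function('q')(E) = Mul(Add(E, E), Add(E, Add(-1, Mul(-1, E)))) = Mul(Mul(2, E), -1) = Mul(-2, E))
Pow(Add(191, Function('q')(-10)), 2) = Pow(Add(191, Mul(-2, -10)), 2) = Pow(Add(191, 20), 2) = Pow(211, 2) = 44521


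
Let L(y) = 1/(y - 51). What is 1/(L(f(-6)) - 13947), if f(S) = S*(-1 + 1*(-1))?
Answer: -39/543934 ≈ -7.1700e-5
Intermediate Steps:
f(S) = -2*S (f(S) = S*(-1 - 1) = S*(-2) = -2*S)
L(y) = 1/(-51 + y)
1/(L(f(-6)) - 13947) = 1/(1/(-51 - 2*(-6)) - 13947) = 1/(1/(-51 + 12) - 13947) = 1/(1/(-39) - 13947) = 1/(-1/39 - 13947) = 1/(-543934/39) = -39/543934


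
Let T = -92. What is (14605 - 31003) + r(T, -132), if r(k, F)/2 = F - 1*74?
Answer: -16810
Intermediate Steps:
r(k, F) = -148 + 2*F (r(k, F) = 2*(F - 1*74) = 2*(F - 74) = 2*(-74 + F) = -148 + 2*F)
(14605 - 31003) + r(T, -132) = (14605 - 31003) + (-148 + 2*(-132)) = -16398 + (-148 - 264) = -16398 - 412 = -16810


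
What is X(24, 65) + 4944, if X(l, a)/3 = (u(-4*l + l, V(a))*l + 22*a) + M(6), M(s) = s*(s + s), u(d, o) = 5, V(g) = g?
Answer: 9810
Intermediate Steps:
M(s) = 2*s**2 (M(s) = s*(2*s) = 2*s**2)
X(l, a) = 216 + 15*l + 66*a (X(l, a) = 3*((5*l + 22*a) + 2*6**2) = 3*((5*l + 22*a) + 2*36) = 3*((5*l + 22*a) + 72) = 3*(72 + 5*l + 22*a) = 216 + 15*l + 66*a)
X(24, 65) + 4944 = (216 + 15*24 + 66*65) + 4944 = (216 + 360 + 4290) + 4944 = 4866 + 4944 = 9810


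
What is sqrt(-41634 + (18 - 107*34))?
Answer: 11*I*sqrt(374) ≈ 212.73*I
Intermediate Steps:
sqrt(-41634 + (18 - 107*34)) = sqrt(-41634 + (18 - 3638)) = sqrt(-41634 - 3620) = sqrt(-45254) = 11*I*sqrt(374)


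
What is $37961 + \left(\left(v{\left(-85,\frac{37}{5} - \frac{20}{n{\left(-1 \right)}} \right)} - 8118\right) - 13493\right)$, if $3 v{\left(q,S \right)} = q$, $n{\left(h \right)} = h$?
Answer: $\frac{48965}{3} \approx 16322.0$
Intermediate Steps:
$v{\left(q,S \right)} = \frac{q}{3}$
$37961 + \left(\left(v{\left(-85,\frac{37}{5} - \frac{20}{n{\left(-1 \right)}} \right)} - 8118\right) - 13493\right) = 37961 + \left(\left(\frac{1}{3} \left(-85\right) - 8118\right) - 13493\right) = 37961 - \frac{64918}{3} = \frac{48965}{3}$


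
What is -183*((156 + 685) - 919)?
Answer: 14274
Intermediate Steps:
-183*((156 + 685) - 919) = -183*(841 - 919) = -183*(-78) = 14274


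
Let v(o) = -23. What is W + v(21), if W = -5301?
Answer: -5324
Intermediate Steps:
W + v(21) = -5301 - 23 = -5324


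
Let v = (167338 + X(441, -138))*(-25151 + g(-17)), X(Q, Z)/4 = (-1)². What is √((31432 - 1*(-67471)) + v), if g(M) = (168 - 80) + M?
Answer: I*√4196838457 ≈ 64783.0*I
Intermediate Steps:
g(M) = 88 + M
X(Q, Z) = 4 (X(Q, Z) = 4*(-1)² = 4*1 = 4)
v = -4196937360 (v = (167338 + 4)*(-25151 + (88 - 17)) = 167342*(-25151 + 71) = 167342*(-25080) = -4196937360)
√((31432 - 1*(-67471)) + v) = √((31432 - 1*(-67471)) - 4196937360) = √((31432 + 67471) - 4196937360) = √(98903 - 4196937360) = √(-4196838457) = I*√4196838457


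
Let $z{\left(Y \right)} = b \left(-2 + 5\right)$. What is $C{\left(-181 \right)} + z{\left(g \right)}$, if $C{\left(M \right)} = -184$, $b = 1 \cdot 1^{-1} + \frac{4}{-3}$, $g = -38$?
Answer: $-185$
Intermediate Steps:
$b = - \frac{1}{3}$ ($b = 1 \cdot 1 + 4 \left(- \frac{1}{3}\right) = 1 - \frac{4}{3} = - \frac{1}{3} \approx -0.33333$)
$z{\left(Y \right)} = -1$ ($z{\left(Y \right)} = - \frac{-2 + 5}{3} = \left(- \frac{1}{3}\right) 3 = -1$)
$C{\left(-181 \right)} + z{\left(g \right)} = -184 - 1 = -185$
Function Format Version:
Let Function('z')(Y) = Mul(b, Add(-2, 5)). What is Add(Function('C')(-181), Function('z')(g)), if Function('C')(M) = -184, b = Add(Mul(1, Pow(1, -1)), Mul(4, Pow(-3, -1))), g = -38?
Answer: -185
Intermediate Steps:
b = Rational(-1, 3) (b = Add(Mul(1, 1), Mul(4, Rational(-1, 3))) = Add(1, Rational(-4, 3)) = Rational(-1, 3) ≈ -0.33333)
Function('z')(Y) = -1 (Function('z')(Y) = Mul(Rational(-1, 3), Add(-2, 5)) = Mul(Rational(-1, 3), 3) = -1)
Add(Function('C')(-181), Function('z')(g)) = Add(-184, -1) = -185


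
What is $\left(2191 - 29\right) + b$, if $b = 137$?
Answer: $2299$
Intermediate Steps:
$\left(2191 - 29\right) + b = \left(2191 - 29\right) + 137 = 2162 + 137 = 2299$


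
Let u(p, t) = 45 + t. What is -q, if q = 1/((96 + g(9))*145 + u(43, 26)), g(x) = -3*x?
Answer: -1/10076 ≈ -9.9246e-5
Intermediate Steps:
q = 1/10076 (q = 1/((96 - 3*9)*145 + (45 + 26)) = 1/((96 - 27)*145 + 71) = 1/(69*145 + 71) = 1/(10005 + 71) = 1/10076 ≈ 9.9246e-5)
-q = -1*1/10076 = -1/10076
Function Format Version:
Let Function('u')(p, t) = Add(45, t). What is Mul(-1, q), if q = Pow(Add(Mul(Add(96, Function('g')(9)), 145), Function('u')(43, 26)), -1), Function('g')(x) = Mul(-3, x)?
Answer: Rational(-1, 10076) ≈ -9.9246e-5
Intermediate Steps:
q = Rational(1, 10076) (q = Pow(Add(Mul(Add(96, Mul(-3, 9)), 145), Add(45, 26)), -1) = Pow(Add(Mul(Add(96, -27), 145), 71), -1) = Pow(Add(Mul(69, 145), 71), -1) = Pow(Add(10005, 71), -1) = Pow(10076, -1) = Rational(1, 10076) ≈ 9.9246e-5)
Mul(-1, q) = Mul(-1, Rational(1, 10076)) = Rational(-1, 10076)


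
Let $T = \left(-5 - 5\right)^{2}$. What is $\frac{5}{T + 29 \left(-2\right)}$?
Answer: $\frac{5}{42} \approx 0.11905$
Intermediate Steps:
$T = 100$ ($T = \left(-10\right)^{2} = 100$)
$\frac{5}{T + 29 \left(-2\right)} = \frac{5}{100 + 29 \left(-2\right)} = \frac{5}{100 - 58} = \frac{5}{42}$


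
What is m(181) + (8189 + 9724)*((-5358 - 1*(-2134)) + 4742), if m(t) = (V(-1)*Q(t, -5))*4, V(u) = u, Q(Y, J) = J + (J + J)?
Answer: 27191994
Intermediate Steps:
Q(Y, J) = 3*J (Q(Y, J) = J + 2*J = 3*J)
m(t) = 60 (m(t) = -3*(-5)*4 = -1*(-15)*4 = 15*4 = 60)
m(181) + (8189 + 9724)*((-5358 - 1*(-2134)) + 4742) = 60 + (8189 + 9724)*((-5358 - 1*(-2134)) + 4742) = 60 + 17913*((-5358 + 2134) + 4742) = 60 + 17913*(-3224 + 4742) = 60 + 17913*1518 = 60 + 27191934 = 27191994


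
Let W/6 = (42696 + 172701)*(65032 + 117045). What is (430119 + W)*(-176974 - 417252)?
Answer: -139829380558264458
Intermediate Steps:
W = 235313037414 (W = 6*((42696 + 172701)*(65032 + 117045)) = 6*(215397*182077) = 6*39218839569 = 235313037414)
(430119 + W)*(-176974 - 417252) = (430119 + 235313037414)*(-176974 - 417252) = 235313467533*(-594226) = -139829380558264458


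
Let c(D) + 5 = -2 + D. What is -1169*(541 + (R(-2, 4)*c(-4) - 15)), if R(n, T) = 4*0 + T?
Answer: -563458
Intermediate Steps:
c(D) = -7 + D (c(D) = -5 + (-2 + D) = -7 + D)
R(n, T) = T (R(n, T) = 0 + T = T)
-1169*(541 + (R(-2, 4)*c(-4) - 15)) = -1169*(541 + (4*(-7 - 4) - 15)) = -1169*(541 + (4*(-11) - 15)) = -1169*(541 + (-44 - 15)) = -1169*(541 - 59) = -1169*482 = -563458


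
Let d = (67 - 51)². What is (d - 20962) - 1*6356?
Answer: -27062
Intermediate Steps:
d = 256 (d = 16² = 256)
(d - 20962) - 1*6356 = (256 - 20962) - 1*6356 = -20706 - 6356 = -27062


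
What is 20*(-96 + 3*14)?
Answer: -1080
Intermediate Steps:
20*(-96 + 3*14) = 20*(-96 + 42) = 20*(-54) = -1080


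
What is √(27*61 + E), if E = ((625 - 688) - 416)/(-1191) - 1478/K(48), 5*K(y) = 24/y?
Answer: 2*I*√4657085121/1191 ≈ 114.6*I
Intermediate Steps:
K(y) = 24/(5*y) (K(y) = (24/y)/5 = 24/(5*y))
E = -17602501/1191 (E = ((625 - 688) - 416)/(-1191) - 1478/((24/5)/48) = (-63 - 416)*(-1/1191) - 1478/((24/5)*(1/48)) = -479*(-1/1191) - 1478/⅒ = 479/1191 - 1478*10 = 479/1191 - 14780 = -17602501/1191 ≈ -14780.)
√(27*61 + E) = √(27*61 - 17602501/1191) = √(1647 - 17602501/1191) = √(-15640924/1191) = 2*I*√4657085121/1191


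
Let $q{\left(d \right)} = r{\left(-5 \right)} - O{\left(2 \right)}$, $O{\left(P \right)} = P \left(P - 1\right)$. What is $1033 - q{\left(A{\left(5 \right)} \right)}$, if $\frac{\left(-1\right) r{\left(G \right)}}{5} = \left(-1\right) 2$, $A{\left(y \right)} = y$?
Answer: $1025$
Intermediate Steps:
$O{\left(P \right)} = P \left(-1 + P\right)$
$r{\left(G \right)} = 10$ ($r{\left(G \right)} = - 5 \left(\left(-1\right) 2\right) = \left(-5\right) \left(-2\right) = 10$)
$q{\left(d \right)} = 8$ ($q{\left(d \right)} = 10 - 2 \left(-1 + 2\right) = 10 - 2 \cdot 1 = 10 - 2 = 8$)
$1033 - q{\left(A{\left(5 \right)} \right)} = 1033 - 8 = 1025$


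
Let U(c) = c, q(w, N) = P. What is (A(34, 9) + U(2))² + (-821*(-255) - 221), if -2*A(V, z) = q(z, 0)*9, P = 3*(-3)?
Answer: 843761/4 ≈ 2.1094e+5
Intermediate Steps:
P = -9
q(w, N) = -9
A(V, z) = 81/2 (A(V, z) = -(-9)*9/2 = -½*(-81) = 81/2)
(A(34, 9) + U(2))² + (-821*(-255) - 221) = (81/2 + 2)² + (-821*(-255) - 221) = (85/2)² + (209355 - 221) = 7225/4 + 209134 = 843761/4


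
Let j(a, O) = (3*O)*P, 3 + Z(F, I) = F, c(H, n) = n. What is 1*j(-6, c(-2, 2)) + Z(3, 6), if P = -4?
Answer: -24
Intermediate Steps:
Z(F, I) = -3 + F
j(a, O) = -12*O (j(a, O) = (3*O)*(-4) = -12*O)
1*j(-6, c(-2, 2)) + Z(3, 6) = 1*(-12*2) + (-3 + 3) = 1*(-24) + 0 = -24 + 0 = -24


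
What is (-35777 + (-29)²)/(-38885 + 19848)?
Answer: 34936/19037 ≈ 1.8352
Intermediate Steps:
(-35777 + (-29)²)/(-38885 + 19848) = (-35777 + 841)/(-19037) = -34936*(-1/19037) = 34936/19037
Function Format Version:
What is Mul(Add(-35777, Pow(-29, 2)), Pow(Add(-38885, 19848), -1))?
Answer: Rational(34936, 19037) ≈ 1.8352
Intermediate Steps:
Mul(Add(-35777, Pow(-29, 2)), Pow(Add(-38885, 19848), -1)) = Mul(Add(-35777, 841), Pow(-19037, -1)) = Mul(-34936, Rational(-1, 19037)) = Rational(34936, 19037)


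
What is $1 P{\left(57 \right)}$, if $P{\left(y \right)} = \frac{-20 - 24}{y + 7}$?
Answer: $- \frac{11}{16} \approx -0.6875$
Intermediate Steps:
$P{\left(y \right)} = - \frac{44}{7 + y}$
$1 P{\left(57 \right)} = 1 \left(- \frac{44}{7 + 57}\right) = 1 \left(- \frac{44}{64}\right) = 1 \left(\left(-44\right) \frac{1}{64}\right) = 1 \left(- \frac{11}{16}\right) = - \frac{11}{16}$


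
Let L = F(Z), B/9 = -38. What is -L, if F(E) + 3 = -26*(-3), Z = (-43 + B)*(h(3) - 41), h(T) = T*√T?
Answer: -75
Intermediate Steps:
B = -342 (B = 9*(-38) = -342)
h(T) = T^(3/2)
Z = 15785 - 1155*√3 (Z = (-43 - 342)*(3^(3/2) - 41) = -385*(3*√3 - 41) = -385*(-41 + 3*√3) = 15785 - 1155*√3 ≈ 13784.)
F(E) = 75 (F(E) = -3 - 26*(-3) = -3 + 78 = 75)
L = 75
-L = -1*75 = -75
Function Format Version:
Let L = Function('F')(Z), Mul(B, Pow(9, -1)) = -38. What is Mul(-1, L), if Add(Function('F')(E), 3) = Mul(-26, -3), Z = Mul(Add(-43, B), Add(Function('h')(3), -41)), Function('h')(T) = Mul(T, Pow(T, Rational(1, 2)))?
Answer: -75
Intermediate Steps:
B = -342 (B = Mul(9, -38) = -342)
Function('h')(T) = Pow(T, Rational(3, 2))
Z = Add(15785, Mul(-1155, Pow(3, Rational(1, 2)))) (Z = Mul(Add(-43, -342), Add(Pow(3, Rational(3, 2)), -41)) = Mul(-385, Add(Mul(3, Pow(3, Rational(1, 2))), -41)) = Mul(-385, Add(-41, Mul(3, Pow(3, Rational(1, 2))))) = Add(15785, Mul(-1155, Pow(3, Rational(1, 2)))) ≈ 13784.)
Function('F')(E) = 75 (Function('F')(E) = Add(-3, Mul(-26, -3)) = Add(-3, 78) = 75)
L = 75
Mul(-1, L) = Mul(-1, 75) = -75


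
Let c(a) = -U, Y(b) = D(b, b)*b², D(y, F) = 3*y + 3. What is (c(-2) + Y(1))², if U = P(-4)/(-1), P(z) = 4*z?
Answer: 100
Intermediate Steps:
D(y, F) = 3 + 3*y
U = 16 (U = (4*(-4))/(-1) = -16*(-1) = 16)
Y(b) = b²*(3 + 3*b) (Y(b) = (3 + 3*b)*b² = b²*(3 + 3*b))
c(a) = -16 (c(a) = -1*16 = -16)
(c(-2) + Y(1))² = (-16 + 3*1²*(1 + 1))² = (-16 + 3*1*2)² = (-16 + 6)² = (-10)² = 100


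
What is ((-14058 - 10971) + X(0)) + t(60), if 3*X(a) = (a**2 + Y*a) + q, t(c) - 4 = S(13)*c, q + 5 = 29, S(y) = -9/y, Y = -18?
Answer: -325761/13 ≈ -25059.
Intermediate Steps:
q = 24 (q = -5 + 29 = 24)
t(c) = 4 - 9*c/13 (t(c) = 4 + (-9/13)*c = 4 + (-9*1/13)*c = 4 - 9*c/13)
X(a) = 8 - 6*a + a**2/3 (X(a) = ((a**2 - 18*a) + 24)/3 = (24 + a**2 - 18*a)/3 = 8 - 6*a + a**2/3)
((-14058 - 10971) + X(0)) + t(60) = ((-14058 - 10971) + (8 - 6*0 + (1/3)*0**2)) + (4 - 9/13*60) = (-25029 + (8 + 0 + (1/3)*0)) + (4 - 540/13) = (-25029 + (8 + 0 + 0)) - 488/13 = (-25029 + 8) - 488/13 = -25021 - 488/13 = -325761/13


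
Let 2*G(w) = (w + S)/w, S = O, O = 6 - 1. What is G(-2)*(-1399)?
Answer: 4197/4 ≈ 1049.3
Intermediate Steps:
O = 5
S = 5
G(w) = (5 + w)/(2*w) (G(w) = ((w + 5)/w)/2 = ((5 + w)/w)/2 = (5 + w)/(2*w))
G(-2)*(-1399) = ((½)*(5 - 2)/(-2))*(-1399) = ((½)*(-½)*3)*(-1399) = -¾*(-1399) = 4197/4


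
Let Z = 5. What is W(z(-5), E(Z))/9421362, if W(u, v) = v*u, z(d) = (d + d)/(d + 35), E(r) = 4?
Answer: -2/14132043 ≈ -1.4152e-7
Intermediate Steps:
z(d) = 2*d/(35 + d) (z(d) = (2*d)/(35 + d) = 2*d/(35 + d))
W(u, v) = u*v
W(z(-5), E(Z))/9421362 = ((2*(-5)/(35 - 5))*4)/9421362 = ((2*(-5)/30)*4)*(1/9421362) = ((2*(-5)*(1/30))*4)*(1/9421362) = -⅓*4*(1/9421362) = -4/3*1/9421362 = -2/14132043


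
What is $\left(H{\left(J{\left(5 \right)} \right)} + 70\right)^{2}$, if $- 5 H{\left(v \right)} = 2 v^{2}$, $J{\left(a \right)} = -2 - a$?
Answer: $\frac{63504}{25} \approx 2540.2$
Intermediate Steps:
$H{\left(v \right)} = - \frac{2 v^{2}}{5}$
$\left(H{\left(J{\left(5 \right)} \right)} + 70\right)^{2} = \left(- \frac{2 \left(-2 - 5\right)^{2}}{5} + 70\right)^{2} = \left(- \frac{2 \left(-7\right)^{2}}{5} + 70\right)^{2} = \left(\left(- \frac{2}{5}\right) 49 + 70\right)^{2} = \left(- \frac{98}{5} + 70\right)^{2} = \left(\frac{252}{5}\right)^{2} = \frac{63504}{25}$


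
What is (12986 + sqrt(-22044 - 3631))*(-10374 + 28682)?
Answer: 237747688 + 91540*I*sqrt(1027) ≈ 2.3775e+8 + 2.9336e+6*I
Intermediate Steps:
(12986 + sqrt(-22044 - 3631))*(-10374 + 28682) = (12986 + sqrt(-25675))*18308 = (12986 + 5*I*sqrt(1027))*18308 = 237747688 + 91540*I*sqrt(1027)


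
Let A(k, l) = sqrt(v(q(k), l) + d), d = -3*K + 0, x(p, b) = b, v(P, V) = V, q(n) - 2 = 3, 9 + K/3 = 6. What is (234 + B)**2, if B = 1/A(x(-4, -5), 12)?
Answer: (9126 + sqrt(39))**2/1521 ≈ 54831.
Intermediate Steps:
K = -9 (K = -27 + 3*6 = -27 + 18 = -9)
q(n) = 5 (q(n) = 2 + 3 = 5)
d = 27 (d = -3*(-9) + 0 = 27 + 0 = 27)
A(k, l) = sqrt(27 + l) (A(k, l) = sqrt(l + 27) = sqrt(27 + l))
B = sqrt(39)/39 (B = 1/(sqrt(27 + 12)) = 1/(sqrt(39)) = sqrt(39)/39 ≈ 0.16013)
(234 + B)**2 = (234 + sqrt(39)/39)**2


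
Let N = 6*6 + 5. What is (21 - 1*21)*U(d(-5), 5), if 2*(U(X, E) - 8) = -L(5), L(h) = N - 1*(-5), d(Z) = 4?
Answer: 0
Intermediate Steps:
N = 41 (N = 36 + 5 = 41)
L(h) = 46 (L(h) = 41 - 1*(-5) = 41 + 5 = 46)
U(X, E) = -15 (U(X, E) = 8 + (-1*46)/2 = 8 + (½)*(-46) = 8 - 23 = -15)
(21 - 1*21)*U(d(-5), 5) = (21 - 1*21)*(-15) = (21 - 21)*(-15) = 0*(-15) = 0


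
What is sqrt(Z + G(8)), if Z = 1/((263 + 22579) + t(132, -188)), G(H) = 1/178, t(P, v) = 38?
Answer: 3*sqrt(163032870)/509080 ≈ 0.075244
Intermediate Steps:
G(H) = 1/178
Z = 1/22880 (Z = 1/((263 + 22579) + 38) = 1/(22842 + 38) = 1/22880 ≈ 4.3706e-5)
sqrt(Z + G(8)) = sqrt(1/22880 + 1/178) = sqrt(11529/2036320) = 3*sqrt(163032870)/509080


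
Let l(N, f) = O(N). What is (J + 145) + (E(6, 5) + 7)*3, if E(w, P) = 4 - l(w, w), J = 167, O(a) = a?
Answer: 327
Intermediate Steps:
l(N, f) = N
E(w, P) = 4 - w
(J + 145) + (E(6, 5) + 7)*3 = (167 + 145) + ((4 - 1*6) + 7)*3 = 312 + ((4 - 6) + 7)*3 = 312 + (-2 + 7)*3 = 312 + 5*3 = 312 + 15 = 327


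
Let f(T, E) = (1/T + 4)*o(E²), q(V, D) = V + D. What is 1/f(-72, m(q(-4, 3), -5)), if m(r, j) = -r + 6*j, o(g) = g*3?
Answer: 24/241367 ≈ 9.9434e-5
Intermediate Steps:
o(g) = 3*g
q(V, D) = D + V
f(T, E) = 3*E²*(4 + 1/T) (f(T, E) = (1/T + 4)*(3*E²) = (4 + 1/T)*(3*E²) = 3*E²*(4 + 1/T))
1/f(-72, m(q(-4, 3), -5)) = 1/((-(3 - 4) + 6*(-5))²*(3 + 12*(-72))/(-72)) = 1/((-1*(-1) - 30)²*(-1/72)*(3 - 864)) = 1/((1 - 30)²*(-1/72)*(-861)) = 1/((-29)²*(-1/72)*(-861)) = 1/(841*(-1/72)*(-861)) = 1/(241367/24) = 24/241367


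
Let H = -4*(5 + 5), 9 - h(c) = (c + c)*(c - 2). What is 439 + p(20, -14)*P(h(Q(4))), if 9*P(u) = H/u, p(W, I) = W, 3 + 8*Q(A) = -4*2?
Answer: 61159/81 ≈ 755.05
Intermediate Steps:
Q(A) = -11/8 (Q(A) = -3/8 + (-4*2)/8 = -3/8 + (⅛)*(-8) = -3/8 - 1 = -11/8)
h(c) = 9 - 2*c*(-2 + c) (h(c) = 9 - (c + c)*(c - 2) = 9 - 2*c*(-2 + c))
H = -40 (H = -4*10 = -40)
P(u) = -40/(9*u) (P(u) = (-40/u)/9 = -40/(9*u))
439 + p(20, -14)*P(h(Q(4))) = 439 + 20*(-40/(9*(9 - 2*(-11/8)² + 4*(-11/8)))) = 439 + 20*(-40/(9*(9 - 2*121/64 - 11/2))) = 439 + 20*(-40/(9*(9 - 121/32 - 11/2))) = 439 + 20*(-40/(9*(-9/32))) = 439 + 20*(-40/9*(-32/9)) = 439 + 20*(1280/81) = 439 + 25600/81 = 61159/81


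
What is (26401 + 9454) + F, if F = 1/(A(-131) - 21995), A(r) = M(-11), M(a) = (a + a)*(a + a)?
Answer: 771276904/21511 ≈ 35855.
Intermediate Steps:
M(a) = 4*a² (M(a) = (2*a)*(2*a) = 4*a²)
A(r) = 484 (A(r) = 4*(-11)² = 4*121 = 484)
F = -1/21511 (F = 1/(484 - 21995) = 1/(-21511) = -1/21511 ≈ -4.6488e-5)
(26401 + 9454) + F = (26401 + 9454) - 1/21511 = 35855 - 1/21511 = 771276904/21511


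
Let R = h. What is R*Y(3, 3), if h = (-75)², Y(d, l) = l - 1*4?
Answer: -5625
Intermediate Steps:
Y(d, l) = -4 + l (Y(d, l) = l - 4 = -4 + l)
h = 5625
R = 5625
R*Y(3, 3) = 5625*(-4 + 3) = 5625*(-1) = -5625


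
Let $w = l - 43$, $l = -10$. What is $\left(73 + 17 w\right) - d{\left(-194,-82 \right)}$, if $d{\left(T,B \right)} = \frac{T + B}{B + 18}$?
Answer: $- \frac{13317}{16} \approx -832.31$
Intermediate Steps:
$d{\left(T,B \right)} = \frac{B + T}{18 + B}$
$w = -53$ ($w = -10 - 43 = -53$)
$\left(73 + 17 w\right) - d{\left(-194,-82 \right)} = \left(73 + 17 \left(-53\right)\right) - \frac{-82 - 194}{18 - 82} = \left(73 - 901\right) - \frac{1}{-64} \left(-276\right) = -828 - \left(- \frac{1}{64}\right) \left(-276\right) = -828 - \frac{69}{16} = - \frac{13317}{16}$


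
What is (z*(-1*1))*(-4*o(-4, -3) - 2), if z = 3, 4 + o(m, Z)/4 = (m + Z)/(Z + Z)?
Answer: -130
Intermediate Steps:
o(m, Z) = -16 + 2*(Z + m)/Z (o(m, Z) = -16 + 4*((m + Z)/(Z + Z)) = -16 + 4*((Z + m)/((2*Z))) = -16 + 4*((Z + m)*(1/(2*Z))) = -16 + 4*((Z + m)/(2*Z)) = -16 + 2*(Z + m)/Z)
(z*(-1*1))*(-4*o(-4, -3) - 2) = (3*(-1*1))*(-4*(-14 + 2*(-4)/(-3)) - 2) = (3*(-1))*(-4*(-14 + 2*(-4)*(-⅓)) - 2) = -3*(-4*(-14 + 8/3) - 2) = -3*(-4*(-34/3) - 2) = -3*(136/3 - 2) = -3*130/3 = -130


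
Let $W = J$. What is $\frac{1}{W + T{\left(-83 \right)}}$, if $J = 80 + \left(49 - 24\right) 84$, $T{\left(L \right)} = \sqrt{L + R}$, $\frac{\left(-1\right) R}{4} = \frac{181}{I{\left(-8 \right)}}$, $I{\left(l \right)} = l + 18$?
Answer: $\frac{10900}{23762777} - \frac{i \sqrt{3885}}{23762777} \approx 0.0004587 - 2.623 \cdot 10^{-6} i$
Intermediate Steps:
$I{\left(l \right)} = 18 + l$
$R = - \frac{362}{5}$ ($R = - 4 \frac{181}{18 - 8} = - 4 \cdot \frac{181}{10} = - 4 \cdot 181 \cdot \frac{1}{10} = \left(-4\right) \frac{181}{10} = - \frac{362}{5} \approx -72.4$)
$T{\left(L \right)} = \sqrt{- \frac{362}{5} + L}$ ($T{\left(L \right)} = \sqrt{L - \frac{362}{5}} = \sqrt{- \frac{362}{5} + L}$)
$J = 2180$ ($J = 80 + 25 \cdot 84 = 80 + 2100 = 2180$)
$W = 2180$
$\frac{1}{W + T{\left(-83 \right)}} = \frac{1}{2180 + \frac{\sqrt{-1810 + 25 \left(-83\right)}}{5}} = \frac{1}{2180 + \frac{\sqrt{-1810 - 2075}}{5}} = \frac{1}{2180 + \frac{\sqrt{-3885}}{5}} = \frac{1}{2180 + \frac{i \sqrt{3885}}{5}}$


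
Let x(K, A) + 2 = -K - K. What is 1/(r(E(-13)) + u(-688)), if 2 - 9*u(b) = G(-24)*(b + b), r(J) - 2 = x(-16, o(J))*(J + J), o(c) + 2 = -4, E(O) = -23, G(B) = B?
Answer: -9/45424 ≈ -0.00019813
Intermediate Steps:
o(c) = -6 (o(c) = -2 - 4 = -6)
x(K, A) = -2 - 2*K (x(K, A) = -2 + (-K - K) = -2 - 2*K)
r(J) = 2 + 60*J (r(J) = 2 + (-2 - 2*(-16))*(J + J) = 2 + (-2 + 32)*(2*J) = 2 + 30*(2*J) = 2 + 60*J)
u(b) = 2/9 + 16*b/3 (u(b) = 2/9 - (-8)*(b + b)/3 = 2/9 - (-8)*2*b/3 = 2/9 - (-16)*b/3 = 2/9 + 16*b/3)
1/(r(E(-13)) + u(-688)) = 1/((2 + 60*(-23)) + (2/9 + (16/3)*(-688))) = 1/((2 - 1380) + (2/9 - 11008/3)) = 1/(-1378 - 33022/9) = 1/(-45424/9) = -9/45424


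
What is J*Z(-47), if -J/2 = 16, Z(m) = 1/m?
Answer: 32/47 ≈ 0.68085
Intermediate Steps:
J = -32 (J = -2*16 = -32)
J*Z(-47) = -32/(-47) = -32*(-1/47) = 32/47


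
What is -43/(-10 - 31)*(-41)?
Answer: -43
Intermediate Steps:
-43/(-10 - 31)*(-41) = -43/(-41)*(-41) = -43*(-1/41)*(-41) = (43/41)*(-41) = -43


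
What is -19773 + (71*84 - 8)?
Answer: -13817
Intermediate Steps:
-19773 + (71*84 - 8) = -19773 + (5964 - 8) = -19773 + 5956 = -13817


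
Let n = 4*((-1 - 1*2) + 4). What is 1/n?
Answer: ¼ ≈ 0.25000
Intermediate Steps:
n = 4 (n = 4*((-1 - 2) + 4) = 4*(-3 + 4) = 4*1 = 4)
1/n = 1/4 = ¼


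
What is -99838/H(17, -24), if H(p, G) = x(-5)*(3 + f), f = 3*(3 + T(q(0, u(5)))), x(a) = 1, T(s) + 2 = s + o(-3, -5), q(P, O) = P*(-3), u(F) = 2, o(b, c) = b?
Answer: 99838/3 ≈ 33279.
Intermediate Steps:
q(P, O) = -3*P
T(s) = -5 + s (T(s) = -2 + (s - 3) = -2 + (-3 + s) = -5 + s)
f = -6 (f = 3*(3 + (-5 - 3*0)) = 3*(3 + (-5 + 0)) = 3*(3 - 5) = 3*(-2) = -6)
H(p, G) = -3 (H(p, G) = 1*(3 - 6) = 1*(-3) = -3)
-99838/H(17, -24) = -99838/(-3) = -99838*(-⅓) = 99838/3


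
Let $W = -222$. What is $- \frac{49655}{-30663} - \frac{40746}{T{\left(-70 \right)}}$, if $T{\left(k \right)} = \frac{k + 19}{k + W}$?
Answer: $- \frac{121606896737}{521271} \approx -2.3329 \cdot 10^{5}$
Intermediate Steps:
$T{\left(k \right)} = \frac{19 + k}{-222 + k}$ ($T{\left(k \right)} = \frac{k + 19}{k - 222} = \frac{19 + k}{-222 + k}$)
$- \frac{49655}{-30663} - \frac{40746}{T{\left(-70 \right)}} = - \frac{49655}{-30663} - \frac{40746}{\frac{1}{-222 - 70} \left(19 - 70\right)} = \left(-49655\right) \left(- \frac{1}{30663}\right) - \frac{40746}{\frac{1}{-292} \left(-51\right)} = \frac{49655}{30663} - \frac{40746}{\left(- \frac{1}{292}\right) \left(-51\right)} = \frac{49655}{30663} - \frac{40746}{\frac{51}{292}} = \frac{49655}{30663} - \frac{3965944}{17} = - \frac{121606896737}{521271}$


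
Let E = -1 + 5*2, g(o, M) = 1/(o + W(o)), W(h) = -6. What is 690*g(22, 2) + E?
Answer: 417/8 ≈ 52.125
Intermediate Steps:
g(o, M) = 1/(-6 + o) (g(o, M) = 1/(o - 6) = 1/(-6 + o))
E = 9 (E = -1 + 10 = 9)
690*g(22, 2) + E = 690/(-6 + 22) + 9 = 690/16 + 9 = 690*(1/16) + 9 = 345/8 + 9 = 417/8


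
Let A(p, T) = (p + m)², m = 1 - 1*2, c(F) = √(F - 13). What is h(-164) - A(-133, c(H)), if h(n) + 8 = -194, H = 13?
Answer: -18158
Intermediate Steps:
h(n) = -202 (h(n) = -8 - 194 = -202)
c(F) = √(-13 + F)
m = -1 (m = 1 - 2 = -1)
A(p, T) = (-1 + p)² (A(p, T) = (p - 1)² = (-1 + p)²)
h(-164) - A(-133, c(H)) = -202 - (-1 - 133)² = -202 - 1*(-134)² = -202 - 1*17956 = -202 - 17956 = -18158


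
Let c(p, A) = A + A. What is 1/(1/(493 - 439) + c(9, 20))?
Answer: 54/2161 ≈ 0.024988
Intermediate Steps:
c(p, A) = 2*A
1/(1/(493 - 439) + c(9, 20)) = 1/(1/(493 - 439) + 2*20) = 1/(1/54 + 40) = 1/(2161/54) = 54/2161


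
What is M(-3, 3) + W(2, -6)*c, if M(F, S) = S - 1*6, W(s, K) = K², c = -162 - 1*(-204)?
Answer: 1509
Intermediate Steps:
c = 42 (c = -162 + 204 = 42)
M(F, S) = -6 + S (M(F, S) = S - 6 = -6 + S)
M(-3, 3) + W(2, -6)*c = (-6 + 3) + (-6)²*42 = -3 + 36*42 = -3 + 1512 = 1509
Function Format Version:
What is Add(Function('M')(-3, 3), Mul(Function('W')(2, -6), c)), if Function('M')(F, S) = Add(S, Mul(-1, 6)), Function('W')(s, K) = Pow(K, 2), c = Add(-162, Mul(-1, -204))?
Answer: 1509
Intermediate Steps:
c = 42 (c = Add(-162, 204) = 42)
Function('M')(F, S) = Add(-6, S) (Function('M')(F, S) = Add(S, -6) = Add(-6, S))
Add(Function('M')(-3, 3), Mul(Function('W')(2, -6), c)) = Add(Add(-6, 3), Mul(Pow(-6, 2), 42)) = Add(-3, Mul(36, 42)) = Add(-3, 1512) = 1509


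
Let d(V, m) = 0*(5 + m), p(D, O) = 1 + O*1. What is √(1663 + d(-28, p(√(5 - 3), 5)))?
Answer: √1663 ≈ 40.780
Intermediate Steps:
p(D, O) = 1 + O
d(V, m) = 0
√(1663 + d(-28, p(√(5 - 3), 5))) = √(1663 + 0) = √1663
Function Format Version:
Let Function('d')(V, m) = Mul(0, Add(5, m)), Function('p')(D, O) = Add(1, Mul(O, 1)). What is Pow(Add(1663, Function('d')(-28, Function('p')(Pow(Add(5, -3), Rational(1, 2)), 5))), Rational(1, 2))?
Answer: Pow(1663, Rational(1, 2)) ≈ 40.780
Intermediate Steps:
Function('p')(D, O) = Add(1, O)
Function('d')(V, m) = 0
Pow(Add(1663, Function('d')(-28, Function('p')(Pow(Add(5, -3), Rational(1, 2)), 5))), Rational(1, 2)) = Pow(Add(1663, 0), Rational(1, 2)) = Pow(1663, Rational(1, 2))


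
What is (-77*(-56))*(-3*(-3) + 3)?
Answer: 51744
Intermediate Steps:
(-77*(-56))*(-3*(-3) + 3) = 4312*(9 + 3) = 4312*12 = 51744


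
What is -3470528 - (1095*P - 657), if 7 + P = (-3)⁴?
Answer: -3550901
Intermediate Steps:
P = 74 (P = -7 + (-3)⁴ = -7 + 81 = 74)
-3470528 - (1095*P - 657) = -3470528 - (1095*74 - 657) = -3470528 - (81030 - 657) = -3470528 - 1*80373 = -3470528 - 80373 = -3550901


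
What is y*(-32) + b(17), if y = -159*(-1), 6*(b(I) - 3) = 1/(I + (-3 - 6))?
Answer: -244079/48 ≈ -5085.0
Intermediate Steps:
b(I) = 3 + 1/(6*(-9 + I)) (b(I) = 3 + 1/(6*(I + (-3 - 6))) = 3 + 1/(6*(I - 9)) = 3 + 1/(6*(-9 + I)))
y = 159
y*(-32) + b(17) = 159*(-32) + (-161 + 18*17)/(6*(-9 + 17)) = -5088 + (⅙)*(-161 + 306)/8 = -5088 + (⅙)*(⅛)*145 = -5088 + 145/48 = -244079/48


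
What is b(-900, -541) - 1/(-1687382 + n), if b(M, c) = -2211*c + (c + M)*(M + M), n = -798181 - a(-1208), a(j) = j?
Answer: 9415583716606/2484355 ≈ 3.7900e+6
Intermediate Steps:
n = -796973 (n = -798181 - 1*(-1208) = -798181 + 1208 = -796973)
b(M, c) = -2211*c + 2*M*(M + c) (b(M, c) = -2211*c + (M + c)*(2*M) = -2211*c + 2*M*(M + c))
b(-900, -541) - 1/(-1687382 + n) = (-2211*(-541) + 2*(-900)**2 + 2*(-900)*(-541)) - 1/(-1687382 - 796973) = (1196151 + 2*810000 + 973800) - 1/(-2484355) = (1196151 + 1620000 + 973800) - 1*(-1/2484355) = 3789951 + 1/2484355 = 9415583716606/2484355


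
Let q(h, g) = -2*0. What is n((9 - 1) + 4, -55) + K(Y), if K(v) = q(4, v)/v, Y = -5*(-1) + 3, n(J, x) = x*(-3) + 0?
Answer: 165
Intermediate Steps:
n(J, x) = -3*x (n(J, x) = -3*x + 0 = -3*x)
q(h, g) = 0
Y = 8 (Y = 5 + 3 = 8)
K(v) = 0 (K(v) = 0/v = 0)
n((9 - 1) + 4, -55) + K(Y) = -3*(-55) + 0 = 165 + 0 = 165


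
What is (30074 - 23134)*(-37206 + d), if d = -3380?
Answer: -281666840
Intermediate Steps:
(30074 - 23134)*(-37206 + d) = (30074 - 23134)*(-37206 - 3380) = 6940*(-40586) = -281666840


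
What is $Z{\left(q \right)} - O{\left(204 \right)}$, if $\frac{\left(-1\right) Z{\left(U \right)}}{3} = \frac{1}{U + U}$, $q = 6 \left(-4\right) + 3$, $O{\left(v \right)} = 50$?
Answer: $- \frac{699}{14} \approx -49.929$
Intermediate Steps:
$q = -21$ ($q = -24 + 3 = -21$)
$Z{\left(U \right)} = - \frac{3}{2 U}$ ($Z{\left(U \right)} = - \frac{3}{U + U} = - \frac{3}{2 U}$)
$Z{\left(q \right)} - O{\left(204 \right)} = - \frac{3}{2 \left(-21\right)} - 50 = \left(- \frac{3}{2}\right) \left(- \frac{1}{21}\right) - 50 = \frac{1}{14} - 50 = - \frac{699}{14}$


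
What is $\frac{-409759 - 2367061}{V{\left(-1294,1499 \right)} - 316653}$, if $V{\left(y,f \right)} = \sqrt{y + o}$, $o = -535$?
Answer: $\frac{7451596470}{849738341} + \frac{1388410 i \sqrt{1829}}{50134562119} \approx 8.7693 + 0.0011844 i$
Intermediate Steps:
$V{\left(y,f \right)} = \sqrt{-535 + y}$ ($V{\left(y,f \right)} = \sqrt{y - 535} = \sqrt{-535 + y}$)
$\frac{-409759 - 2367061}{V{\left(-1294,1499 \right)} - 316653} = \frac{-409759 - 2367061}{\sqrt{-535 - 1294} - 316653} = \frac{-409759 - 2367061}{\sqrt{-1829} - 316653} = - \frac{2776820}{i \sqrt{1829} - 316653} = - \frac{2776820}{-316653 + i \sqrt{1829}}$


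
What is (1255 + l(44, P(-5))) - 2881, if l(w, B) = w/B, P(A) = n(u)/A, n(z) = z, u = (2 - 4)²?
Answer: -1681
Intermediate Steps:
u = 4 (u = (-2)² = 4)
P(A) = 4/A
(1255 + l(44, P(-5))) - 2881 = (1255 + 44/((4/(-5)))) - 2881 = (1255 + 44/((4*(-⅕)))) - 2881 = (1255 + 44/(-⅘)) - 2881 = (1255 + 44*(-5/4)) - 2881 = (1255 - 55) - 2881 = 1200 - 2881 = -1681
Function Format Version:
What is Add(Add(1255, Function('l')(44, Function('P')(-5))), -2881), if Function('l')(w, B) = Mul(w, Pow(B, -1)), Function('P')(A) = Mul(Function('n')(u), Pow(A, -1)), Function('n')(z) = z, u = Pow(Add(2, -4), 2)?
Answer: -1681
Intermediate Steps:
u = 4 (u = Pow(-2, 2) = 4)
Function('P')(A) = Mul(4, Pow(A, -1))
Add(Add(1255, Function('l')(44, Function('P')(-5))), -2881) = Add(Add(1255, Mul(44, Pow(Mul(4, Pow(-5, -1)), -1))), -2881) = Add(Add(1255, Mul(44, Pow(Mul(4, Rational(-1, 5)), -1))), -2881) = Add(Add(1255, Mul(44, Pow(Rational(-4, 5), -1))), -2881) = Add(Add(1255, Mul(44, Rational(-5, 4))), -2881) = Add(Add(1255, -55), -2881) = Add(1200, -2881) = -1681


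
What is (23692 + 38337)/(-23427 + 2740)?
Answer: -62029/20687 ≈ -2.9985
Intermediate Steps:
(23692 + 38337)/(-23427 + 2740) = 62029/(-20687) = 62029*(-1/20687) = -62029/20687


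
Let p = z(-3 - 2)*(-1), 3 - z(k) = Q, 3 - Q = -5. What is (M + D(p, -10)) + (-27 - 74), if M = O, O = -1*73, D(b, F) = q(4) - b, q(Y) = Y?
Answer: -175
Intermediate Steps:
Q = 8 (Q = 3 - 1*(-5) = 3 + 5 = 8)
z(k) = -5 (z(k) = 3 - 1*8 = 3 - 8 = -5)
p = 5 (p = -5*(-1) = 5)
D(b, F) = 4 - b
O = -73
M = -73
(M + D(p, -10)) + (-27 - 74) = (-73 + (4 - 1*5)) + (-27 - 74) = (-73 + (4 - 5)) - 101 = (-73 - 1) - 101 = -74 - 101 = -175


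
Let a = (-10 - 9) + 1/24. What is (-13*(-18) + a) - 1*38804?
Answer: -926135/24 ≈ -38589.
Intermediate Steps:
a = -455/24 (a = -19 + 1/24 = -455/24 ≈ -18.958)
(-13*(-18) + a) - 1*38804 = (-13*(-18) - 455/24) - 1*38804 = (234 - 455/24) - 38804 = 5161/24 - 38804 = -926135/24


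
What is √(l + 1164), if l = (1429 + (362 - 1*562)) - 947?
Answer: √1446 ≈ 38.026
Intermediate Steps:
l = 282 (l = (1429 + (362 - 562)) - 947 = (1429 - 200) - 947 = 1229 - 947 = 282)
√(l + 1164) = √(282 + 1164) = √1446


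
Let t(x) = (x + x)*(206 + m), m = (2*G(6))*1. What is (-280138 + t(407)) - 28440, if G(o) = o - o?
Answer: -140894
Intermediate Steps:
G(o) = 0
m = 0 (m = (2*0)*1 = 0*1 = 0)
t(x) = 412*x (t(x) = (x + x)*(206 + 0) = (2*x)*206 = 412*x)
(-280138 + t(407)) - 28440 = (-280138 + 412*407) - 28440 = (-280138 + 167684) - 28440 = -112454 - 28440 = -140894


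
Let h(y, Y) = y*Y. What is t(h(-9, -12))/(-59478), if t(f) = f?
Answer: -18/9913 ≈ -0.0018158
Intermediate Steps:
h(y, Y) = Y*y
t(h(-9, -12))/(-59478) = -12*(-9)/(-59478) = 108*(-1/59478) = -18/9913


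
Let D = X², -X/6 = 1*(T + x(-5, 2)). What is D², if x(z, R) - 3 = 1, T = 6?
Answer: 12960000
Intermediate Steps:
x(z, R) = 4 (x(z, R) = 3 + 1 = 4)
X = -60 (X = -6*(6 + 4) = -6*10 = -60)
D = 3600 (D = (-60)² = 3600)
D² = 3600² = 12960000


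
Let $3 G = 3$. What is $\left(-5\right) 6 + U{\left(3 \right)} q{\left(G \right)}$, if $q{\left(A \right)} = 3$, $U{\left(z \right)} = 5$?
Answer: $-15$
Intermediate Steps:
$G = 1$ ($G = \frac{1}{3} \cdot 3 = 1$)
$\left(-5\right) 6 + U{\left(3 \right)} q{\left(G \right)} = \left(-5\right) 6 + 5 \cdot 3 = -30 + 15 = -15$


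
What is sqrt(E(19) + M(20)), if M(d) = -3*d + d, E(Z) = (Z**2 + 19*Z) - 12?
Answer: sqrt(670) ≈ 25.884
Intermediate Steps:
E(Z) = -12 + Z**2 + 19*Z
M(d) = -2*d
sqrt(E(19) + M(20)) = sqrt((-12 + 19**2 + 19*19) - 2*20) = sqrt((-12 + 361 + 361) - 40) = sqrt(710 - 40) = sqrt(670)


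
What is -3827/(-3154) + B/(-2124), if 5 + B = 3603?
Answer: -402443/837387 ≈ -0.48059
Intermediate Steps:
B = 3598 (B = -5 + 3603 = 3598)
-3827/(-3154) + B/(-2124) = -3827/(-3154) + 3598/(-2124) = -3827*(-1/3154) + 3598*(-1/2124) = 3827/3154 - 1799/1062 = -402443/837387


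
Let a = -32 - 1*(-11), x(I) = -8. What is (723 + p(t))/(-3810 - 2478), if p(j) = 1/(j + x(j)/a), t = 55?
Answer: -140145/1218824 ≈ -0.11498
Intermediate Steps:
a = -21 (a = -32 + 11 = -21)
p(j) = 1/(8/21 + j) (p(j) = 1/(j - 8/(-21)) = 1/(j - 8*(-1/21)) = 1/(j + 8/21) = 1/(8/21 + j))
(723 + p(t))/(-3810 - 2478) = (723 + 21/(8 + 21*55))/(-3810 - 2478) = (723 + 21/(8 + 1155))/(-6288) = (723 + 21/1163)*(-1/6288) = (840870/1163)*(-1/6288) = -140145/1218824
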